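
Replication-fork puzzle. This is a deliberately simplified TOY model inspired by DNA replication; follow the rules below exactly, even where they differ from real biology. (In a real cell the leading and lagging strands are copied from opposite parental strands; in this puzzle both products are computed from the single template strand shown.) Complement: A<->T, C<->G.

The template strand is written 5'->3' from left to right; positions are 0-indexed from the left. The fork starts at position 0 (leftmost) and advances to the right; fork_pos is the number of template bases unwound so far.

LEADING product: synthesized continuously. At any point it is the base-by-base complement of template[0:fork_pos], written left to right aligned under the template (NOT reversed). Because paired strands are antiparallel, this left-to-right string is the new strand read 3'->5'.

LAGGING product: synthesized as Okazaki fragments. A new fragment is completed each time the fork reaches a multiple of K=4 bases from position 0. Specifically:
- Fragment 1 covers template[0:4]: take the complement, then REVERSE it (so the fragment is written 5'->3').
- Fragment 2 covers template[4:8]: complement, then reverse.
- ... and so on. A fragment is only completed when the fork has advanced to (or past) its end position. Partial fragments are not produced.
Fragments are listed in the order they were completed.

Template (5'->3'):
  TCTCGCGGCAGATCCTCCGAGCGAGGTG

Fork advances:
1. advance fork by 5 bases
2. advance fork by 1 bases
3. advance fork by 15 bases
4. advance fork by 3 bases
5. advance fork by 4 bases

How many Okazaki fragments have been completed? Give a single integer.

Step 1: advance 5 -> fork_pos = 0 + 5 = 5. Reached multiple(s) of 4: 4 -> fragment 1 completed (1 total).
Step 2: advance 1 -> fork_pos = 5 + 1 = 6. Next multiple of 4 is 8 (not reached); still 1 fragment(s).
Step 3: advance 15 -> fork_pos = 6 + 15 = 21. Reached multiple(s) of 4: 8, 12, 16, 20 -> fragments 2-5 completed (5 total).
Step 4: advance 3 -> fork_pos = 21 + 3 = 24. Reached multiple(s) of 4: 24 -> fragment 6 completed (6 total).
Step 5: advance 4 -> fork_pos = 24 + 4 = 28. Reached multiple(s) of 4: 28 -> fragment 7 completed (7 total).
Check: final fork_pos = 28; the multiples of 4 that are <= 28 are 4..28 -> 28 // 4 = 7 completed fragment(s).

Answer: 7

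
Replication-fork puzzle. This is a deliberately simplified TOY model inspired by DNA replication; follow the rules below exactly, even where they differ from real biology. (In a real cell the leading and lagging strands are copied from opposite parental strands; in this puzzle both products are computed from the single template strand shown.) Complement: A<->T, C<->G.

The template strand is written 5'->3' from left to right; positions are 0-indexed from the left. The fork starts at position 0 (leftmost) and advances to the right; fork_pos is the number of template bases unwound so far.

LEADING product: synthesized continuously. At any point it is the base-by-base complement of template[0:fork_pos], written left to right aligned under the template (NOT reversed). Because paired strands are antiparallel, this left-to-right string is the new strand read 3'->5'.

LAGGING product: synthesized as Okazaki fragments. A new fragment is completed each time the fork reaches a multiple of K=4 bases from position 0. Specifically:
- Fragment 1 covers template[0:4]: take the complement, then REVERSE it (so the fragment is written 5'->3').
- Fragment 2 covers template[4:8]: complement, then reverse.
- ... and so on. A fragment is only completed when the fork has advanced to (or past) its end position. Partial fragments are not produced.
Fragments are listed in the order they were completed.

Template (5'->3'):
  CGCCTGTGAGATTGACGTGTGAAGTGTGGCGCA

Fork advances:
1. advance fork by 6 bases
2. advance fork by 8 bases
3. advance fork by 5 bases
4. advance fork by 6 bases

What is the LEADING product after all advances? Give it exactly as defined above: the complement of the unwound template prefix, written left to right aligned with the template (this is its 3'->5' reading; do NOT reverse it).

Answer: GCGGACACTCTAACTGCACACTTCA

Derivation:
Step 1: advance 6 -> fork_pos = 0 + 6 = 6.
Step 2: advance 8 -> fork_pos = 6 + 8 = 14.
Step 3: advance 5 -> fork_pos = 14 + 5 = 19.
Step 4: advance 6 -> fork_pos = 19 + 6 = 25.
Unwound prefix: template[0:25] = CGCCTGTGAGATTGACGTGTGAAGT
Complement it base by base (A<->T, C<->G), keeping left-to-right order:
  [0:5] CGCCT -> GCGGA
  [5:10] GTGAG -> CACTC
  [10:15] ATTGA -> TAACT
  [15:20] CGTGT -> GCACA
  [20:25] GAAGT -> CTTCA
Concatenate: GCGGACACTCTAACTGCACACTTCA (length 25; written aligned with the template, i.e. 3'->5').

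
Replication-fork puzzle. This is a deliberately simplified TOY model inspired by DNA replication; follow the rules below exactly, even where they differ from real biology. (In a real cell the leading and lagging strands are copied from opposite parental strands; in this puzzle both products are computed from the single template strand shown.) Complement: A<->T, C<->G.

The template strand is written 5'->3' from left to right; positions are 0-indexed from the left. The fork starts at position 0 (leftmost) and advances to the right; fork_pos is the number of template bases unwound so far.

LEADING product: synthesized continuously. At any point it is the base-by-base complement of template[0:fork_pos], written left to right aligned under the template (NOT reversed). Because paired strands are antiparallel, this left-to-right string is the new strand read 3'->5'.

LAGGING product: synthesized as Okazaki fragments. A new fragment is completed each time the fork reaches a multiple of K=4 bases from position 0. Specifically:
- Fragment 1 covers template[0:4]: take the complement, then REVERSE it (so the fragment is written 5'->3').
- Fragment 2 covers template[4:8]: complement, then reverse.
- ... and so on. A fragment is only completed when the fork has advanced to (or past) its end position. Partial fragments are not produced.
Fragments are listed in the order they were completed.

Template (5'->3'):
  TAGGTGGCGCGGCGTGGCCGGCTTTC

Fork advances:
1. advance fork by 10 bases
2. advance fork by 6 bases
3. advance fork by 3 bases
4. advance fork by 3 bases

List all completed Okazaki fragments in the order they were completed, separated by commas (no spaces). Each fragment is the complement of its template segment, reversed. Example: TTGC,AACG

Step 1: advance 10 -> fork_pos = 0 + 10 = 10. Reached multiple(s) of 4: 4, 8 -> fragments 1-2 completed (2 total).
Step 2: advance 6 -> fork_pos = 10 + 6 = 16. Reached multiple(s) of 4: 12, 16 -> fragments 3-4 completed (4 total).
Step 3: advance 3 -> fork_pos = 16 + 3 = 19. Next multiple of 4 is 20 (not reached); still 4 fragment(s).
Step 4: advance 3 -> fork_pos = 19 + 3 = 22. Reached multiple(s) of 4: 20 -> fragment 5 completed (5 total).
Final fork_pos = 22, so 5 fragment(s) are complete. Build each: template segment -> complement -> reverse.
Fragment 1: template[0:4] = TAGG -> complement ATCC -> reversed CCTA
Fragment 2: template[4:8] = TGGC -> complement ACCG -> reversed GCCA
Fragment 3: template[8:12] = GCGG -> complement CGCC -> reversed CCGC
Fragment 4: template[12:16] = CGTG -> complement GCAC -> reversed CACG
Fragment 5: template[16:20] = GCCG -> complement CGGC -> reversed CGGC

Answer: CCTA,GCCA,CCGC,CACG,CGGC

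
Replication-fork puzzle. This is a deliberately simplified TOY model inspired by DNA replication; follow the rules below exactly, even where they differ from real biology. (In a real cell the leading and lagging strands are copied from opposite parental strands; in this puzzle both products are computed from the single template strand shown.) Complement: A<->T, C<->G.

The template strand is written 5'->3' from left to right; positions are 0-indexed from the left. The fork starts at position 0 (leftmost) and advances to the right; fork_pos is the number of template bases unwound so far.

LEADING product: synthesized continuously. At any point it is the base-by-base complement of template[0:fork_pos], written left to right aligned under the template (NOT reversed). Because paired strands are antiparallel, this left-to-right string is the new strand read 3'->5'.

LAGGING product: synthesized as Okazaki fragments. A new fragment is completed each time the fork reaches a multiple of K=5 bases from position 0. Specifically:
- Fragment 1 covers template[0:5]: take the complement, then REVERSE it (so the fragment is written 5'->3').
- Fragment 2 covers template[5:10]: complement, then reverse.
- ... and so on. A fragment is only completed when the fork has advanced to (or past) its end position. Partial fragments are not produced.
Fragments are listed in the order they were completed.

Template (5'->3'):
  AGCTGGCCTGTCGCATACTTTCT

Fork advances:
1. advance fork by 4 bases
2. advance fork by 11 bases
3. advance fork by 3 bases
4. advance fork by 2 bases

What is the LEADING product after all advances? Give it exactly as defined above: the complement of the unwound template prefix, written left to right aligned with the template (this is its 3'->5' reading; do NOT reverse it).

Step 1: advance 4 -> fork_pos = 0 + 4 = 4.
Step 2: advance 11 -> fork_pos = 4 + 11 = 15.
Step 3: advance 3 -> fork_pos = 15 + 3 = 18.
Step 4: advance 2 -> fork_pos = 18 + 2 = 20.
Unwound prefix: template[0:20] = AGCTGGCCTGTCGCATACTT
Complement it base by base (A<->T, C<->G), keeping left-to-right order:
  [0:5] AGCTG -> TCGAC
  [5:10] GCCTG -> CGGAC
  [10:15] TCGCA -> AGCGT
  [15:20] TACTT -> ATGAA
Concatenate: TCGACCGGACAGCGTATGAA (length 20; written aligned with the template, i.e. 3'->5').

Answer: TCGACCGGACAGCGTATGAA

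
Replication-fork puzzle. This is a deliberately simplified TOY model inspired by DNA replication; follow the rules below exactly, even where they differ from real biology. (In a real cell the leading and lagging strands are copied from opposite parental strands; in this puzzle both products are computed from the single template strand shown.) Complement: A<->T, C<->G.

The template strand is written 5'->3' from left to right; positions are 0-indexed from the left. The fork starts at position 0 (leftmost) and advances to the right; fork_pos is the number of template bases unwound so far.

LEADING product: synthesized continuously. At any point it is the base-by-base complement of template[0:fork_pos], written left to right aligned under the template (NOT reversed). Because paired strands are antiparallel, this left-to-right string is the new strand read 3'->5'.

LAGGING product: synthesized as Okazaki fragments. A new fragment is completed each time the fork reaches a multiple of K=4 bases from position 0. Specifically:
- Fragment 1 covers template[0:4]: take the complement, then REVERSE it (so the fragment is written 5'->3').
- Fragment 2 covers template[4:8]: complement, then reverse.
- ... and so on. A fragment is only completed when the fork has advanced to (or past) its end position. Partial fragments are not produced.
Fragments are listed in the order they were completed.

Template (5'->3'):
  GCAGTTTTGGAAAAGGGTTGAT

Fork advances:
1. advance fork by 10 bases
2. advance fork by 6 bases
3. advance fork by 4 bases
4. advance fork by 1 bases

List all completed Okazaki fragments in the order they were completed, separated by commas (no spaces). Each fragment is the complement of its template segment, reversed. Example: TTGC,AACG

Step 1: advance 10 -> fork_pos = 0 + 10 = 10. Reached multiple(s) of 4: 4, 8 -> fragments 1-2 completed (2 total).
Step 2: advance 6 -> fork_pos = 10 + 6 = 16. Reached multiple(s) of 4: 12, 16 -> fragments 3-4 completed (4 total).
Step 3: advance 4 -> fork_pos = 16 + 4 = 20. Reached multiple(s) of 4: 20 -> fragment 5 completed (5 total).
Step 4: advance 1 -> fork_pos = 20 + 1 = 21. Next multiple of 4 is 24 (not reached); still 5 fragment(s).
Final fork_pos = 21, so 5 fragment(s) are complete. Build each: template segment -> complement -> reverse.
Fragment 1: template[0:4] = GCAG -> complement CGTC -> reversed CTGC
Fragment 2: template[4:8] = TTTT -> complement AAAA -> reversed AAAA
Fragment 3: template[8:12] = GGAA -> complement CCTT -> reversed TTCC
Fragment 4: template[12:16] = AAGG -> complement TTCC -> reversed CCTT
Fragment 5: template[16:20] = GTTG -> complement CAAC -> reversed CAAC

Answer: CTGC,AAAA,TTCC,CCTT,CAAC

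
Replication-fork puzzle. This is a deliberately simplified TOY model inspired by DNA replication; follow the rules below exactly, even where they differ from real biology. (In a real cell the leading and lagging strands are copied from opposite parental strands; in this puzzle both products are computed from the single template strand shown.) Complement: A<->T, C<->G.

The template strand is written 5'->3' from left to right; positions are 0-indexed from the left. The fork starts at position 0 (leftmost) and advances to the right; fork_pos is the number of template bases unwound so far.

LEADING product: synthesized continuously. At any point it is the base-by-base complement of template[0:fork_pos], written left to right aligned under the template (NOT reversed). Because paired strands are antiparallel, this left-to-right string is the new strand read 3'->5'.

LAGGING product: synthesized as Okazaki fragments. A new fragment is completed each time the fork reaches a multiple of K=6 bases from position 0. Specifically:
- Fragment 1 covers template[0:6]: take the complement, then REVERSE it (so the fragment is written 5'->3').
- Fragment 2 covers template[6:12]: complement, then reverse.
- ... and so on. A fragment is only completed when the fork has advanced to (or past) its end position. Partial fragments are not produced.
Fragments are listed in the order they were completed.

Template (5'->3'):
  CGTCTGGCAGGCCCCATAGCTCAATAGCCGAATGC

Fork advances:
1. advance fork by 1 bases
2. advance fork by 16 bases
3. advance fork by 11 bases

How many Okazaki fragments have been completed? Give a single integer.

Step 1: advance 1 -> fork_pos = 0 + 1 = 1. Next multiple of 6 is 6 (not reached); still 0 fragment(s).
Step 2: advance 16 -> fork_pos = 1 + 16 = 17. Reached multiple(s) of 6: 6, 12 -> fragments 1-2 completed (2 total).
Step 3: advance 11 -> fork_pos = 17 + 11 = 28. Reached multiple(s) of 6: 18, 24 -> fragments 3-4 completed (4 total).
Check: final fork_pos = 28; the multiples of 6 that are <= 28 are 6..24 -> 28 // 6 = 4 completed fragment(s).

Answer: 4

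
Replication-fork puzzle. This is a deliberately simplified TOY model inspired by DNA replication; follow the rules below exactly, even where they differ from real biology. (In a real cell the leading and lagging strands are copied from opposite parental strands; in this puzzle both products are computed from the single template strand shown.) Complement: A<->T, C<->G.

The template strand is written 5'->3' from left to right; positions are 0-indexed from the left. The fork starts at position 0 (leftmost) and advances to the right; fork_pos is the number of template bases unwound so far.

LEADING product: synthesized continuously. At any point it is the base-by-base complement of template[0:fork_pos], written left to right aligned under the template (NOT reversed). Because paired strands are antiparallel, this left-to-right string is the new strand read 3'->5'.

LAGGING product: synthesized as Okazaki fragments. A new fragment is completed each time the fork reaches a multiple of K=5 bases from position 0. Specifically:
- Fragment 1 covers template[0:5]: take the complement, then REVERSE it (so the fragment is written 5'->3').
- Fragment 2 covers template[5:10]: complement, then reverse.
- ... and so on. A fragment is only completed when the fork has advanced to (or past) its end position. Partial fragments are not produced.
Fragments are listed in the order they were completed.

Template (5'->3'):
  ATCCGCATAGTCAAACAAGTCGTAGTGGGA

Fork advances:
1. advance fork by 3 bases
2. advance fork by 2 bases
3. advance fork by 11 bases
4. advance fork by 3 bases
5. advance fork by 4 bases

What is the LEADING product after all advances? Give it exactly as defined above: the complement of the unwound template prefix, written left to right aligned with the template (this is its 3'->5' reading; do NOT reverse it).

Answer: TAGGCGTATCAGTTTGTTCAGCA

Derivation:
Step 1: advance 3 -> fork_pos = 0 + 3 = 3.
Step 2: advance 2 -> fork_pos = 3 + 2 = 5.
Step 3: advance 11 -> fork_pos = 5 + 11 = 16.
Step 4: advance 3 -> fork_pos = 16 + 3 = 19.
Step 5: advance 4 -> fork_pos = 19 + 4 = 23.
Unwound prefix: template[0:23] = ATCCGCATAGTCAAACAAGTCGT
Complement it base by base (A<->T, C<->G), keeping left-to-right order:
  [0:5] ATCCG -> TAGGC
  [5:10] CATAG -> GTATC
  [10:15] TCAAA -> AGTTT
  [15:20] CAAGT -> GTTCA
  [20:23] CGT -> GCA
Concatenate: TAGGCGTATCAGTTTGTTCAGCA (length 23; written aligned with the template, i.e. 3'->5').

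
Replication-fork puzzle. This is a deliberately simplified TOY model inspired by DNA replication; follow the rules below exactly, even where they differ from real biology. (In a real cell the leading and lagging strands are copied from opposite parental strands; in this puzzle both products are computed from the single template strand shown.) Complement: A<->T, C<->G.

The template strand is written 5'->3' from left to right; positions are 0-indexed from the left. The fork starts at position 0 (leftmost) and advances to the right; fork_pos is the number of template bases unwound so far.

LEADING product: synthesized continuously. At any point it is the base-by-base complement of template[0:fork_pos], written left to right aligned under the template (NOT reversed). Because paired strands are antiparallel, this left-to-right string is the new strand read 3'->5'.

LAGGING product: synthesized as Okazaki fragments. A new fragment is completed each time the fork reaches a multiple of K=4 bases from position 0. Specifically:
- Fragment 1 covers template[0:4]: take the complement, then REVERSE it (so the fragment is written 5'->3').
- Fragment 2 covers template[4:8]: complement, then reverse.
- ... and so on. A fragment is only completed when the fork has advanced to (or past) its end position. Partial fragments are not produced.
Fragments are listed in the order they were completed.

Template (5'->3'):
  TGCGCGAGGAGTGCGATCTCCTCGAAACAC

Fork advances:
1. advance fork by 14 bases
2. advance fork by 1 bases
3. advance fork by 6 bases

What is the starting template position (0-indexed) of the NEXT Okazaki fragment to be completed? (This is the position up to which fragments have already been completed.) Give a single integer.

Answer: 20

Derivation:
Step 1: advance 14 -> fork_pos = 0 + 14 = 14. Reached multiple(s) of 4: 4, 8, 12 -> fragments 1-3 completed (3 total).
Step 2: advance 1 -> fork_pos = 14 + 1 = 15. Next multiple of 4 is 16 (not reached); still 3 fragment(s).
Step 3: advance 6 -> fork_pos = 15 + 6 = 21. Reached multiple(s) of 4: 16, 20 -> fragments 4-5 completed (5 total).
5 fragment(s) completed, covering template[0:20] (5 x 4 = 20). The next fragment, fragment 6, covers template[20:24], so it starts at position 20.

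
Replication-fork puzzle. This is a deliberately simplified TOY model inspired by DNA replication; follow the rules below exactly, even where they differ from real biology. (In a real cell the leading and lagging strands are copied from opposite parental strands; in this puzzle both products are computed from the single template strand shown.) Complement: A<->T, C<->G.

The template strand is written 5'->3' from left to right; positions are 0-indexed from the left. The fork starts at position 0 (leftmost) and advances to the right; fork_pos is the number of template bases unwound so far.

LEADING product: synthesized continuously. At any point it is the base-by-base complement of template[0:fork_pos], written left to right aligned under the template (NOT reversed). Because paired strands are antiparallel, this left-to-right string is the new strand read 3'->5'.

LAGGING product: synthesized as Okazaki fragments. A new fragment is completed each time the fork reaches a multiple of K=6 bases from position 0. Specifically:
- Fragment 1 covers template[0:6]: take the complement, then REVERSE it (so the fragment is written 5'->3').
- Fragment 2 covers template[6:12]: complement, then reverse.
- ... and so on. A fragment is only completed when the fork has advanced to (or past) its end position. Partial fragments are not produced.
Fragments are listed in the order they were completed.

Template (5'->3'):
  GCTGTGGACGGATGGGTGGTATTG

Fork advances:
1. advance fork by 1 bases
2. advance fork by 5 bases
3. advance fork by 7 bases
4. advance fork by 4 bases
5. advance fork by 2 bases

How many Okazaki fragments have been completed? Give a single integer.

Step 1: advance 1 -> fork_pos = 0 + 1 = 1. Next multiple of 6 is 6 (not reached); still 0 fragment(s).
Step 2: advance 5 -> fork_pos = 1 + 5 = 6. Reached multiple(s) of 6: 6 -> fragment 1 completed (1 total).
Step 3: advance 7 -> fork_pos = 6 + 7 = 13. Reached multiple(s) of 6: 12 -> fragment 2 completed (2 total).
Step 4: advance 4 -> fork_pos = 13 + 4 = 17. Next multiple of 6 is 18 (not reached); still 2 fragment(s).
Step 5: advance 2 -> fork_pos = 17 + 2 = 19. Reached multiple(s) of 6: 18 -> fragment 3 completed (3 total).
Check: final fork_pos = 19; the multiples of 6 that are <= 19 are 6..18 -> 19 // 6 = 3 completed fragment(s).

Answer: 3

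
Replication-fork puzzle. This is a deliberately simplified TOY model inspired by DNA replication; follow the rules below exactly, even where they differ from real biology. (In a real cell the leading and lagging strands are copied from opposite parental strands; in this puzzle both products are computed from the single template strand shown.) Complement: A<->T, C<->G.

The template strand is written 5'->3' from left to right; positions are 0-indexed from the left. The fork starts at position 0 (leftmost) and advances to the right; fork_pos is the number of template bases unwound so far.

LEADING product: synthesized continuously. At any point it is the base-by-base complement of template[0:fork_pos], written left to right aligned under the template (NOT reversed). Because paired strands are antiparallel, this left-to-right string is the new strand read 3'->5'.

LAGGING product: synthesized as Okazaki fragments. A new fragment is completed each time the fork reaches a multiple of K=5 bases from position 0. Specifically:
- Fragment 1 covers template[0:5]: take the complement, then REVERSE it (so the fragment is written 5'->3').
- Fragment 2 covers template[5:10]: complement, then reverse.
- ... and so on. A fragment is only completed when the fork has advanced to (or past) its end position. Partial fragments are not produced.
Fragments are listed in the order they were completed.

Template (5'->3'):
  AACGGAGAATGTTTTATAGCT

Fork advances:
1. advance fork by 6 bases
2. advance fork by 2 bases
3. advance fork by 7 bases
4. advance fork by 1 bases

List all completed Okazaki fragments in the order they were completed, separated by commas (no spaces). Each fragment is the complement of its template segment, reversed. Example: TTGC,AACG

Step 1: advance 6 -> fork_pos = 0 + 6 = 6. Reached multiple(s) of 5: 5 -> fragment 1 completed (1 total).
Step 2: advance 2 -> fork_pos = 6 + 2 = 8. Next multiple of 5 is 10 (not reached); still 1 fragment(s).
Step 3: advance 7 -> fork_pos = 8 + 7 = 15. Reached multiple(s) of 5: 10, 15 -> fragments 2-3 completed (3 total).
Step 4: advance 1 -> fork_pos = 15 + 1 = 16. Next multiple of 5 is 20 (not reached); still 3 fragment(s).
Final fork_pos = 16, so 3 fragment(s) are complete. Build each: template segment -> complement -> reverse.
Fragment 1: template[0:5] = AACGG -> complement TTGCC -> reversed CCGTT
Fragment 2: template[5:10] = AGAAT -> complement TCTTA -> reversed ATTCT
Fragment 3: template[10:15] = GTTTT -> complement CAAAA -> reversed AAAAC

Answer: CCGTT,ATTCT,AAAAC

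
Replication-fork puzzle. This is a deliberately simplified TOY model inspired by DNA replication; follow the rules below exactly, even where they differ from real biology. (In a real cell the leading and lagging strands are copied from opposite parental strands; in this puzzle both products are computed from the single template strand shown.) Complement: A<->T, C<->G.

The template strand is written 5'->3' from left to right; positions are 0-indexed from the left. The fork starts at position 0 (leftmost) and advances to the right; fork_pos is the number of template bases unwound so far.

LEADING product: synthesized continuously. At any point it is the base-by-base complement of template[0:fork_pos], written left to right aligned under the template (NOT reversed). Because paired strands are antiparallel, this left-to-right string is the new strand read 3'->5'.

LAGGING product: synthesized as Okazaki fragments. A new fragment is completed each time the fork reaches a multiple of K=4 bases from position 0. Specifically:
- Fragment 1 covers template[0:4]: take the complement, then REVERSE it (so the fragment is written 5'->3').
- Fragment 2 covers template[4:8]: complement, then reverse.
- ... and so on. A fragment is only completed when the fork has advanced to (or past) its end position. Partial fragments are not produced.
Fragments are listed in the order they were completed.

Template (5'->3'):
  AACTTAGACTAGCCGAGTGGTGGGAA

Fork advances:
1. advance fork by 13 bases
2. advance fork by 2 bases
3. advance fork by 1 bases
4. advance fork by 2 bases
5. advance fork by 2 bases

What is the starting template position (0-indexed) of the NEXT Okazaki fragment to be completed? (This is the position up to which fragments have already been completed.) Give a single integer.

Step 1: advance 13 -> fork_pos = 0 + 13 = 13. Reached multiple(s) of 4: 4, 8, 12 -> fragments 1-3 completed (3 total).
Step 2: advance 2 -> fork_pos = 13 + 2 = 15. Next multiple of 4 is 16 (not reached); still 3 fragment(s).
Step 3: advance 1 -> fork_pos = 15 + 1 = 16. Reached multiple(s) of 4: 16 -> fragment 4 completed (4 total).
Step 4: advance 2 -> fork_pos = 16 + 2 = 18. Next multiple of 4 is 20 (not reached); still 4 fragment(s).
Step 5: advance 2 -> fork_pos = 18 + 2 = 20. Reached multiple(s) of 4: 20 -> fragment 5 completed (5 total).
5 fragment(s) completed, covering template[0:20] (5 x 4 = 20). The next fragment, fragment 6, covers template[20:24], so it starts at position 20.

Answer: 20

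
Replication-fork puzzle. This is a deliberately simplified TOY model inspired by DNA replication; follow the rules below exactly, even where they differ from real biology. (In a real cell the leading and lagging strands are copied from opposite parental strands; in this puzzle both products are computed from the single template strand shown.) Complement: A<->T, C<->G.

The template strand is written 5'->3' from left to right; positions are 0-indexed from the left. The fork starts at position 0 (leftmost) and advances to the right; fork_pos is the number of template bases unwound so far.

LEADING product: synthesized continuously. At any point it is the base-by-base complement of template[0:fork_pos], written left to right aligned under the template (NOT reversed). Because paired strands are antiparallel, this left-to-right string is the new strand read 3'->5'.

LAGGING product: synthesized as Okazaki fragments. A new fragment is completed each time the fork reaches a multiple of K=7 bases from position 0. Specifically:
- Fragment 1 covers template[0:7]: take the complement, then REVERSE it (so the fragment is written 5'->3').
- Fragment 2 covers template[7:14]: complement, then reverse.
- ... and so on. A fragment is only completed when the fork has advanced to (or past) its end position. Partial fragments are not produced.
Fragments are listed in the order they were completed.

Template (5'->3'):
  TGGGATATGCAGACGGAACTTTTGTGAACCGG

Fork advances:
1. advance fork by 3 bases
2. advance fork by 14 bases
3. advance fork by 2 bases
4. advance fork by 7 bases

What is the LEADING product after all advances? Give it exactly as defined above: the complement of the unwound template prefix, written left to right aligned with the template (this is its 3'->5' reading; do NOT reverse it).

Answer: ACCCTATACGTCTGCCTTGAAAACAC

Derivation:
Step 1: advance 3 -> fork_pos = 0 + 3 = 3.
Step 2: advance 14 -> fork_pos = 3 + 14 = 17.
Step 3: advance 2 -> fork_pos = 17 + 2 = 19.
Step 4: advance 7 -> fork_pos = 19 + 7 = 26.
Unwound prefix: template[0:26] = TGGGATATGCAGACGGAACTTTTGTG
Complement it base by base (A<->T, C<->G), keeping left-to-right order:
  [0:5] TGGGA -> ACCCT
  [5:10] TATGC -> ATACG
  [10:15] AGACG -> TCTGC
  [15:20] GAACT -> CTTGA
  [20:25] TTTGT -> AAACA
  [25:26] G -> C
Concatenate: ACCCTATACGTCTGCCTTGAAAACAC (length 26; written aligned with the template, i.e. 3'->5').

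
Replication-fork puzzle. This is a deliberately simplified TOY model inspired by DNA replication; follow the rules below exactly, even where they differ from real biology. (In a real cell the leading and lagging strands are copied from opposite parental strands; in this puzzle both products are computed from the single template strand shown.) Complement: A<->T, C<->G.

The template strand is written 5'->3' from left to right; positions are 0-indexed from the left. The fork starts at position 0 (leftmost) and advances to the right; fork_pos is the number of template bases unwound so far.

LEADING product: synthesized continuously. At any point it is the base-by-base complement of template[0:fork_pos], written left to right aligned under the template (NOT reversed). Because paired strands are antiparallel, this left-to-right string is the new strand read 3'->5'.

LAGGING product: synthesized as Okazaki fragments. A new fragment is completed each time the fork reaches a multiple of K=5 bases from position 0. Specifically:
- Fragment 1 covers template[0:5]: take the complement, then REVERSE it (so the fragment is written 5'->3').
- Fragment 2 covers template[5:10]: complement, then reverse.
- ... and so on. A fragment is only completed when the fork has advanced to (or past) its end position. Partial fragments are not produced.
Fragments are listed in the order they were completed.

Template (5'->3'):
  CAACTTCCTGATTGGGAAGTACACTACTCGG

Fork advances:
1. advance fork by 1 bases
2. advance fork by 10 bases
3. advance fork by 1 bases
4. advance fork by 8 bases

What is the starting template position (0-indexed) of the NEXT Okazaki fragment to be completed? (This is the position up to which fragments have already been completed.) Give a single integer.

Step 1: advance 1 -> fork_pos = 0 + 1 = 1. Next multiple of 5 is 5 (not reached); still 0 fragment(s).
Step 2: advance 10 -> fork_pos = 1 + 10 = 11. Reached multiple(s) of 5: 5, 10 -> fragments 1-2 completed (2 total).
Step 3: advance 1 -> fork_pos = 11 + 1 = 12. Next multiple of 5 is 15 (not reached); still 2 fragment(s).
Step 4: advance 8 -> fork_pos = 12 + 8 = 20. Reached multiple(s) of 5: 15, 20 -> fragments 3-4 completed (4 total).
4 fragment(s) completed, covering template[0:20] (4 x 5 = 20). The next fragment, fragment 5, covers template[20:25], so it starts at position 20.

Answer: 20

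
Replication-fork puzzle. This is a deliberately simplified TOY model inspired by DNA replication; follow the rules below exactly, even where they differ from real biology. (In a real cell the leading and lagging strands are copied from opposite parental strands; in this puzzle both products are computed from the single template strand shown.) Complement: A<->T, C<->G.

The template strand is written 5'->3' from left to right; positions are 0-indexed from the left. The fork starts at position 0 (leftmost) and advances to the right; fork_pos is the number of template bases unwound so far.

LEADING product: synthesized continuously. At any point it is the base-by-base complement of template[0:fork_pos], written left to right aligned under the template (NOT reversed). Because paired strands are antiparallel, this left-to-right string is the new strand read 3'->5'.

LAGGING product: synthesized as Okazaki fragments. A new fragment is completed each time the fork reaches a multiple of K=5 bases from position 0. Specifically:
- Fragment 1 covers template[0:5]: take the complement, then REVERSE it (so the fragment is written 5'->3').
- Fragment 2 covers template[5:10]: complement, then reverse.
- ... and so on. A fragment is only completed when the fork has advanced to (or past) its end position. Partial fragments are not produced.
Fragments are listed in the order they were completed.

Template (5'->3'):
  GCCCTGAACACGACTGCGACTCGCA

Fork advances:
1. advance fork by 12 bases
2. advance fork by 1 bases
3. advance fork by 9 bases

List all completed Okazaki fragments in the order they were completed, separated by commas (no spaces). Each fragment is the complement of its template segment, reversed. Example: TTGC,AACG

Step 1: advance 12 -> fork_pos = 0 + 12 = 12. Reached multiple(s) of 5: 5, 10 -> fragments 1-2 completed (2 total).
Step 2: advance 1 -> fork_pos = 12 + 1 = 13. Next multiple of 5 is 15 (not reached); still 2 fragment(s).
Step 3: advance 9 -> fork_pos = 13 + 9 = 22. Reached multiple(s) of 5: 15, 20 -> fragments 3-4 completed (4 total).
Final fork_pos = 22, so 4 fragment(s) are complete. Build each: template segment -> complement -> reverse.
Fragment 1: template[0:5] = GCCCT -> complement CGGGA -> reversed AGGGC
Fragment 2: template[5:10] = GAACA -> complement CTTGT -> reversed TGTTC
Fragment 3: template[10:15] = CGACT -> complement GCTGA -> reversed AGTCG
Fragment 4: template[15:20] = GCGAC -> complement CGCTG -> reversed GTCGC

Answer: AGGGC,TGTTC,AGTCG,GTCGC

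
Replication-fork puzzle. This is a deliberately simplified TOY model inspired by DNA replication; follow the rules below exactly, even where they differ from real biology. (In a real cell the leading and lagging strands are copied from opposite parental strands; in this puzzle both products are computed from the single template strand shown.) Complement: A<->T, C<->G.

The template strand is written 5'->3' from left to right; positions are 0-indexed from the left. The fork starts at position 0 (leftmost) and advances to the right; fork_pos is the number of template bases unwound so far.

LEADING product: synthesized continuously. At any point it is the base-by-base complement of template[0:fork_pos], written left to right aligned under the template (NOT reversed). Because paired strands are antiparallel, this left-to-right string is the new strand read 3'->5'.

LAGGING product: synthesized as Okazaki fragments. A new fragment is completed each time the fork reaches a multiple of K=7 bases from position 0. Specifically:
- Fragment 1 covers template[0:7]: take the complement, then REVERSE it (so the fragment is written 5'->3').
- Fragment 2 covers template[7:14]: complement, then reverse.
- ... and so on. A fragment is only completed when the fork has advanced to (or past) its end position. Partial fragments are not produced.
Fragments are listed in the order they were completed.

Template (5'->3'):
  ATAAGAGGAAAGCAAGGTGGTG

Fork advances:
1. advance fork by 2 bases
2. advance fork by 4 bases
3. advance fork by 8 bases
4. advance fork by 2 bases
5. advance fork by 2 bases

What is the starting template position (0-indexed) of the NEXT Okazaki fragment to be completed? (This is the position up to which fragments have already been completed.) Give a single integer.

Answer: 14

Derivation:
Step 1: advance 2 -> fork_pos = 0 + 2 = 2. Next multiple of 7 is 7 (not reached); still 0 fragment(s).
Step 2: advance 4 -> fork_pos = 2 + 4 = 6. Next multiple of 7 is 7 (not reached); still 0 fragment(s).
Step 3: advance 8 -> fork_pos = 6 + 8 = 14. Reached multiple(s) of 7: 7, 14 -> fragments 1-2 completed (2 total).
Step 4: advance 2 -> fork_pos = 14 + 2 = 16. Next multiple of 7 is 21 (not reached); still 2 fragment(s).
Step 5: advance 2 -> fork_pos = 16 + 2 = 18. Next multiple of 7 is 21 (not reached); still 2 fragment(s).
2 fragment(s) completed, covering template[0:14] (2 x 7 = 14). The next fragment, fragment 3, covers template[14:21], so it starts at position 14.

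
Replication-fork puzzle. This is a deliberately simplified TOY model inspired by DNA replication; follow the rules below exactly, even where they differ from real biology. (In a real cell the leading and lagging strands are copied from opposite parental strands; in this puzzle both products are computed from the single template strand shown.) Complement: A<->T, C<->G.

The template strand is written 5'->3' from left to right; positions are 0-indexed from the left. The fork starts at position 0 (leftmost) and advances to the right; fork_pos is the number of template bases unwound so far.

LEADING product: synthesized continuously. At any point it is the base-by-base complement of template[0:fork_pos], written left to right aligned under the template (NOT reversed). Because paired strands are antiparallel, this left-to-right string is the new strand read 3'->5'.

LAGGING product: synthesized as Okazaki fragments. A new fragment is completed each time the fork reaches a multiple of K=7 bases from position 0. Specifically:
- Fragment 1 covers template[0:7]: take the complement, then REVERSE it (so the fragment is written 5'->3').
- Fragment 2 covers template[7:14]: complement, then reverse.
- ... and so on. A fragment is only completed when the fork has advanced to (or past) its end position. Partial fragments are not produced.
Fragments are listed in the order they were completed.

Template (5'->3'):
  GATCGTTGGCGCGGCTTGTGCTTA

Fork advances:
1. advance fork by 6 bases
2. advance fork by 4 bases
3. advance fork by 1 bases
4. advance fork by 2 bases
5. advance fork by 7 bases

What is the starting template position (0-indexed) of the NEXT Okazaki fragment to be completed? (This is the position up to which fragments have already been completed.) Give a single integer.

Step 1: advance 6 -> fork_pos = 0 + 6 = 6. Next multiple of 7 is 7 (not reached); still 0 fragment(s).
Step 2: advance 4 -> fork_pos = 6 + 4 = 10. Reached multiple(s) of 7: 7 -> fragment 1 completed (1 total).
Step 3: advance 1 -> fork_pos = 10 + 1 = 11. Next multiple of 7 is 14 (not reached); still 1 fragment(s).
Step 4: advance 2 -> fork_pos = 11 + 2 = 13. Next multiple of 7 is 14 (not reached); still 1 fragment(s).
Step 5: advance 7 -> fork_pos = 13 + 7 = 20. Reached multiple(s) of 7: 14 -> fragment 2 completed (2 total).
2 fragment(s) completed, covering template[0:14] (2 x 7 = 14). The next fragment, fragment 3, covers template[14:21], so it starts at position 14.

Answer: 14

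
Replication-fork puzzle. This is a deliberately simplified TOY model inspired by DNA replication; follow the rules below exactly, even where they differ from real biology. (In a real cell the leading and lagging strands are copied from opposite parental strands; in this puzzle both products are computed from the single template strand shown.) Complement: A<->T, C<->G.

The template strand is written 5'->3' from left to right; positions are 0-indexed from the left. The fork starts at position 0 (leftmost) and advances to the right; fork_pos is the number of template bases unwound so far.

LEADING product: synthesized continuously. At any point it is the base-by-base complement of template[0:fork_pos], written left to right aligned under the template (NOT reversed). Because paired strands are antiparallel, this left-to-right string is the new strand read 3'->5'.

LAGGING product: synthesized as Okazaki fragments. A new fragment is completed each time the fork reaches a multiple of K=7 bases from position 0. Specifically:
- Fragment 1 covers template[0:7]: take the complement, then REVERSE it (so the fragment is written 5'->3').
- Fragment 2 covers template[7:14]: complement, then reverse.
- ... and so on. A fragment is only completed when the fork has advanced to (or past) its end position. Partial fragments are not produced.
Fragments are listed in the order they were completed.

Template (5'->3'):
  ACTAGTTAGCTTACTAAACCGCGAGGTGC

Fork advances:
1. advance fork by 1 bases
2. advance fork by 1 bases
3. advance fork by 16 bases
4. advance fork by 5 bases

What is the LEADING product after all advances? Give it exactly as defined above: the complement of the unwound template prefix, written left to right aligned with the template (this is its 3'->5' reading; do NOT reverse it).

Answer: TGATCAATCGAATGATTTGGCGC

Derivation:
Step 1: advance 1 -> fork_pos = 0 + 1 = 1.
Step 2: advance 1 -> fork_pos = 1 + 1 = 2.
Step 3: advance 16 -> fork_pos = 2 + 16 = 18.
Step 4: advance 5 -> fork_pos = 18 + 5 = 23.
Unwound prefix: template[0:23] = ACTAGTTAGCTTACTAAACCGCG
Complement it base by base (A<->T, C<->G), keeping left-to-right order:
  [0:5] ACTAG -> TGATC
  [5:10] TTAGC -> AATCG
  [10:15] TTACT -> AATGA
  [15:20] AAACC -> TTTGG
  [20:23] GCG -> CGC
Concatenate: TGATCAATCGAATGATTTGGCGC (length 23; written aligned with the template, i.e. 3'->5').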